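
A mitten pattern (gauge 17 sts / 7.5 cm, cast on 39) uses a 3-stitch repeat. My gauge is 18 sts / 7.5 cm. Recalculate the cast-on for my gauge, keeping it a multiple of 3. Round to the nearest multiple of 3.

CO 42 sts.

39 × 18 / 17 = 41.29.
Nearest multiple of 3: 42.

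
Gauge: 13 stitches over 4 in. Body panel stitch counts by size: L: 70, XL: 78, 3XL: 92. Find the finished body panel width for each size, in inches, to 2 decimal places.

L 21.54 inches; XL 24.00 inches; 3XL 28.31 inches.

13/4 = 3.25 sts per in.
L: 70 / 3.25 = 21.538 → 21.54 in.
XL: 78 / 3.25 = 24.000 → 24.00 in.
3XL: 92 / 3.25 = 28.308 → 28.31 in.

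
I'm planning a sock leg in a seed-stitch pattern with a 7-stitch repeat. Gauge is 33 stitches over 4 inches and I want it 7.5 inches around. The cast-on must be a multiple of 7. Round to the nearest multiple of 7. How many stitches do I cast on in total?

33 / 4 = 8.25 sts per inch.
7.5 × 8.25 = 61.88 sts.
Nearest multiple of 7: 63.

Cast on 63 stitches.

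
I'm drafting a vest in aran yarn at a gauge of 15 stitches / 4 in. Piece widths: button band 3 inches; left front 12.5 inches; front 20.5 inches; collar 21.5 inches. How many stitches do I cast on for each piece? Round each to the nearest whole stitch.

Rate = 15/4 = 3.75 sts per in.
button band: 3 × 3.75 = 11.25 → 11.
left front: 12.5 × 3.75 = 46.88 → 47.
front: 20.5 × 3.75 = 76.88 → 77.
collar: 21.5 × 3.75 = 80.62 → 81.

button band 11; left front 47; front 77; collar 81.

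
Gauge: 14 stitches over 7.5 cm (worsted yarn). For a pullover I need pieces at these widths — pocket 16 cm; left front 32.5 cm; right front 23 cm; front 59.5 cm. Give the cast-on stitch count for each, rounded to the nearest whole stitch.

Rate = 14/7.5 = 1.867 sts per cm.
pocket: 16 × 1.867 = 29.87 → 30.
left front: 32.5 × 1.867 = 60.67 → 61.
right front: 23 × 1.867 = 42.93 → 43.
front: 59.5 × 1.867 = 111.07 → 111.

pocket 30; left front 61; right front 43; front 111.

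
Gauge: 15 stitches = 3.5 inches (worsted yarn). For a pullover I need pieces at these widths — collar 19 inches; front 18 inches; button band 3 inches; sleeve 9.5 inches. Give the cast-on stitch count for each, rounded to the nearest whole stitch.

Rate = 15/3.5 = 4.286 sts per in.
collar: 19 × 4.286 = 81.43 → 81.
front: 18 × 4.286 = 77.14 → 77.
button band: 3 × 4.286 = 12.86 → 13.
sleeve: 9.5 × 4.286 = 40.71 → 41.

collar 81; front 77; button band 13; sleeve 41.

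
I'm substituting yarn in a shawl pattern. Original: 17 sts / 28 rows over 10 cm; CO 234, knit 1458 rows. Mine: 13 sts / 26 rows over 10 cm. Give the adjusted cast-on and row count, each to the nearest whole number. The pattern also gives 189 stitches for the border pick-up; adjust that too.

Stitches: 234 × 13/17 = 178.94 → 179.
Rows: 1458 × 26/28 = 1353.86 → 1354.
border pick-up: 189 × 13/17 = 144.53 → 145.

Cast on 179 stitches; work 1354 rows; border pick-up 145 stitches.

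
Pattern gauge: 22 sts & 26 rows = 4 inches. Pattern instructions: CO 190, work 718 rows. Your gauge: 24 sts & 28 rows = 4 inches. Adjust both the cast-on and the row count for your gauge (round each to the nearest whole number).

Stitches: 190 × 24/22 = 207.27 → 207.
Rows: 718 × 28/26 = 773.23 → 773.

Cast on 207 stitches; work 773 rows.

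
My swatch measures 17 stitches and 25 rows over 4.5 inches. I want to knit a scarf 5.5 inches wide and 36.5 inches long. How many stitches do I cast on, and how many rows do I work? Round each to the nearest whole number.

Cast on 21 stitches and work 203 rows.

Stitch gauge = 17/4.5 = 3.778 sts/in; 5.5 × 3.778 = 20.78 → 21 sts.
Row gauge = 25/4.5 = 5.556 rows/in; 36.5 × 5.556 = 202.78 → 203 rows.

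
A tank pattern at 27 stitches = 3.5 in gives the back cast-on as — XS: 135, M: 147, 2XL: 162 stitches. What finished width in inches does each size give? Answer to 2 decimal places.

XS 17.50 inches; M 19.06 inches; 2XL 21.00 inches.

27/3.5 = 7.714 sts per in.
XS: 135 / 7.714 = 17.500 → 17.50 in.
M: 147 / 7.714 = 19.056 → 19.06 in.
2XL: 162 / 7.714 = 21.000 → 21.00 in.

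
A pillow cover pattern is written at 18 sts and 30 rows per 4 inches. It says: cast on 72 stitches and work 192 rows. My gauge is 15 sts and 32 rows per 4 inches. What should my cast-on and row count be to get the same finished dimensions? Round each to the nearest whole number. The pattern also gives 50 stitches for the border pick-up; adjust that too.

Stitches: 72 × 15/18 = 60.00 → 60.
Rows: 192 × 32/30 = 204.80 → 205.
border pick-up: 50 × 15/18 = 41.67 → 42.

Cast on 60 stitches; work 205 rows; border pick-up 42 stitches.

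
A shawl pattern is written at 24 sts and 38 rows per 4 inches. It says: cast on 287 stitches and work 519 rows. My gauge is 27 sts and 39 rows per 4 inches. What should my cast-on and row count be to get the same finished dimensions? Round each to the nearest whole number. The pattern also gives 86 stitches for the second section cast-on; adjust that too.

Cast on 323 stitches; work 533 rows; second section cast-on 97 stitches.

Stitches: 287 × 27/24 = 322.88 → 323.
Rows: 519 × 39/38 = 532.66 → 533.
second section cast-on: 86 × 27/24 = 96.75 → 97.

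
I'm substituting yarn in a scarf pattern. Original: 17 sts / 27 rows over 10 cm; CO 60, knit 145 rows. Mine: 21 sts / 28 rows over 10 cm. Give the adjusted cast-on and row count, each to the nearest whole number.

Cast on 74 stitches; work 150 rows.

Stitches: 60 × 21/17 = 74.12 → 74.
Rows: 145 × 28/27 = 150.37 → 150.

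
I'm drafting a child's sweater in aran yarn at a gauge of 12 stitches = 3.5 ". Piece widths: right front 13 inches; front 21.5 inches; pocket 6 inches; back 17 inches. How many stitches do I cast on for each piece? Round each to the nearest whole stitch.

right front 45; front 74; pocket 21; back 58.

Rate = 12/3.5 = 3.429 sts per in.
right front: 13 × 3.429 = 44.57 → 45.
front: 21.5 × 3.429 = 73.71 → 74.
pocket: 6 × 3.429 = 20.57 → 21.
back: 17 × 3.429 = 58.29 → 58.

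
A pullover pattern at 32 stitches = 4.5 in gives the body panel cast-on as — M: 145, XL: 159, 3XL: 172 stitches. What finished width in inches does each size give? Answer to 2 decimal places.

32/4.5 = 7.111 sts per in.
M: 145 / 7.111 = 20.391 → 20.39 in.
XL: 159 / 7.111 = 22.359 → 22.36 in.
3XL: 172 / 7.111 = 24.188 → 24.19 in.

M 20.39 inches; XL 22.36 inches; 3XL 24.19 inches.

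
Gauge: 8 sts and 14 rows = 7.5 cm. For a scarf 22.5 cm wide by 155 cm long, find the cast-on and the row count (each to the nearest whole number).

Stitch gauge = 8/7.5 = 1.067 sts/cm; 22.5 × 1.067 = 24.00 → 24 sts.
Row gauge = 14/7.5 = 1.867 rows/cm; 155 × 1.867 = 289.33 → 289 rows.

Cast on 24 stitches and work 289 rows.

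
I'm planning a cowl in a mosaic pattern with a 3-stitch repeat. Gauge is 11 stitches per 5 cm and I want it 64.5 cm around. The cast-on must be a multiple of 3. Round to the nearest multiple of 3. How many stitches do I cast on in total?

CO 141 sts.

11 / 5 = 2.2 sts per cm.
64.5 × 2.2 = 141.90 sts.
Nearest multiple of 3: 141.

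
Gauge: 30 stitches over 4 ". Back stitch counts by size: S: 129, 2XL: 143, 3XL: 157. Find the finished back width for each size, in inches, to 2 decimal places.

30/4 = 7.5 sts per in.
S: 129 / 7.5 = 17.200 → 17.20 in.
2XL: 143 / 7.5 = 19.067 → 19.07 in.
3XL: 157 / 7.5 = 20.933 → 20.93 in.

S 17.20 inches; 2XL 19.07 inches; 3XL 20.93 inches.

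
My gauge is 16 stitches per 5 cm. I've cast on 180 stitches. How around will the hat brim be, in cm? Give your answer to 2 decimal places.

56.25 cm.

16 stitches / 5 cm = 3.2 stitches per cm.
180 / 3.2 = 56.250 cm.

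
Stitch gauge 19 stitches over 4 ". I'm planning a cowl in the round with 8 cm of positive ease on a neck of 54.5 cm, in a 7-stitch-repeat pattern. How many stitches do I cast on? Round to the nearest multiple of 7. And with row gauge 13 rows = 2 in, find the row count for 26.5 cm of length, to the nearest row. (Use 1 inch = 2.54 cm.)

Finished = 54.5 + 8 = 62.5 cm.
62.5 cm × 1/2.54 = 24.61 inches.
19/4 = 4.75 sts per in; 24.61 × 4.75 = 116.88 sts.
Nearest multiple of 7 → 119.
26.5 cm = 10.43 inches; × 6.5 = 67.81 → 68 rows.

Cast on 119 stitches; work 68 rows.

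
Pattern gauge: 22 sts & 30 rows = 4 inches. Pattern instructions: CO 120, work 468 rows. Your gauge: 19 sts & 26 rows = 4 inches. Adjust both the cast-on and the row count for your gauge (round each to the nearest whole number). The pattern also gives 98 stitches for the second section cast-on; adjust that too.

Stitches: 120 × 19/22 = 103.64 → 104.
Rows: 468 × 26/30 = 405.60 → 406.
second section cast-on: 98 × 19/22 = 84.64 → 85.

Cast on 104 stitches; work 406 rows; second section cast-on 85 stitches.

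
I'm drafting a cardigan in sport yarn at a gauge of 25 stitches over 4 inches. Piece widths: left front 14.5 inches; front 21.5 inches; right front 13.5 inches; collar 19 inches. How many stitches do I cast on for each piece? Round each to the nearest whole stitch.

left front 91; front 134; right front 84; collar 119.

Rate = 25/4 = 6.25 sts per in.
left front: 14.5 × 6.25 = 90.62 → 91.
front: 21.5 × 6.25 = 134.38 → 134.
right front: 13.5 × 6.25 = 84.38 → 84.
collar: 19 × 6.25 = 118.75 → 119.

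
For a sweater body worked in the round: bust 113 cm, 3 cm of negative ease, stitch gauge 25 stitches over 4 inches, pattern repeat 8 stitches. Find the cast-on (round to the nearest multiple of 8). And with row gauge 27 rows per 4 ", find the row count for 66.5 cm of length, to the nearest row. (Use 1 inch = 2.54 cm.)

Finished = 113 − 3 = 110 cm.
110 cm × 1/2.54 = 43.31 inches.
25/4 = 6.25 sts per in; 43.31 × 6.25 = 270.67 sts.
Nearest multiple of 8 → 272.
66.5 cm = 26.18 inches; × 6.75 = 176.72 → 177 rows.

Cast on 272 stitches; work 177 rows.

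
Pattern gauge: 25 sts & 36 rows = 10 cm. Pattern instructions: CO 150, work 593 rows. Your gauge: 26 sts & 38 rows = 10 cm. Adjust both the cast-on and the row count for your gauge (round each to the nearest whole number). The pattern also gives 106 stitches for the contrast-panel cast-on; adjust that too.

Cast on 156 stitches; work 626 rows; contrast-panel cast-on 110 stitches.

Stitches: 150 × 26/25 = 156.00 → 156.
Rows: 593 × 38/36 = 625.94 → 626.
contrast-panel cast-on: 106 × 26/25 = 110.24 → 110.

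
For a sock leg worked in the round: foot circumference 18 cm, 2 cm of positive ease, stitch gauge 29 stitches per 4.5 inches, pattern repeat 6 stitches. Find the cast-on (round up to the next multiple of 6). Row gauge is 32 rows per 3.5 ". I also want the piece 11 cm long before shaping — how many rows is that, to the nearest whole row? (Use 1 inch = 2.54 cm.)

Cast on 54 stitches; work 40 rows.

Finished = 18 + 2 = 20 cm.
20 cm × 1/2.54 = 7.87 inches.
29/4.5 = 6.444 sts per in; 7.87 × 6.444 = 50.74 sts.
Next multiple of 6 → 54.
11 cm = 4.33 inches; × 9.143 = 39.60 → 40 rows.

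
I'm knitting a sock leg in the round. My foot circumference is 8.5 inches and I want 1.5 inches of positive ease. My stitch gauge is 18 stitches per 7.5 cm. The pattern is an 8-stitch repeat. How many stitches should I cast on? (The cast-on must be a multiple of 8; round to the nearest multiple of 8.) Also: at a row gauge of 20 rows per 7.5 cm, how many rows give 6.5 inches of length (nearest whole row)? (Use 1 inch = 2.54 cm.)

Cast on 64 stitches; work 44 rows.

Finished = 8.5 + 1.5 = 10 inches.
10 inches × 2.54 = 25.40 cm.
18/7.5 = 2.4 sts per cm; 25.40 × 2.4 = 60.96 sts.
Nearest multiple of 8 → 64.
6.5 inches = 16.51 cm; × 2.667 = 44.03 → 44 rows.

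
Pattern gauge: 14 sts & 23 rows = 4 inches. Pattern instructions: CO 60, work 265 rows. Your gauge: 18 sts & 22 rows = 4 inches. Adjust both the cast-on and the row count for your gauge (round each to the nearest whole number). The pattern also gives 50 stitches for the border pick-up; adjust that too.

Stitches: 60 × 18/14 = 77.14 → 77.
Rows: 265 × 22/23 = 253.48 → 253.
border pick-up: 50 × 18/14 = 64.29 → 64.

Cast on 77 stitches; work 253 rows; border pick-up 64 stitches.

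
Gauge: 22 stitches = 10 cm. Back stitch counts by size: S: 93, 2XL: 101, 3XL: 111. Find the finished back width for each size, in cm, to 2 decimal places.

S 42.27 cm; 2XL 45.91 cm; 3XL 50.45 cm.

22/10 = 2.2 sts per cm.
S: 93 / 2.2 = 42.273 → 42.27 cm.
2XL: 101 / 2.2 = 45.909 → 45.91 cm.
3XL: 111 / 2.2 = 50.455 → 50.45 cm.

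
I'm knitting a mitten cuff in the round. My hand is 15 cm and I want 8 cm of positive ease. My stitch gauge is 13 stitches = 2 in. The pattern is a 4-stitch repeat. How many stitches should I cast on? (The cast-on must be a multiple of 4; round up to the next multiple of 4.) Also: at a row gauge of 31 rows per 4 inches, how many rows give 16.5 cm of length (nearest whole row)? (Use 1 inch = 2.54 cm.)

Finished = 15 + 8 = 23 cm.
23 cm × 1/2.54 = 9.06 inches.
13/2 = 6.5 sts per in; 9.06 × 6.5 = 58.86 sts.
Next multiple of 4 → 60.
16.5 cm = 6.50 inches; × 7.75 = 50.34 → 50 rows.

Cast on 60 stitches; work 50 rows.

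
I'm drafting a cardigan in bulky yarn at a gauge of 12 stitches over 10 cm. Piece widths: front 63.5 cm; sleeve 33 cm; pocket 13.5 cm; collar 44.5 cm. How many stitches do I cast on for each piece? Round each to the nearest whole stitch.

Rate = 12/10 = 1.2 sts per cm.
front: 63.5 × 1.2 = 76.20 → 76.
sleeve: 33 × 1.2 = 39.60 → 40.
pocket: 13.5 × 1.2 = 16.20 → 16.
collar: 44.5 × 1.2 = 53.40 → 53.

front 76; sleeve 40; pocket 16; collar 53.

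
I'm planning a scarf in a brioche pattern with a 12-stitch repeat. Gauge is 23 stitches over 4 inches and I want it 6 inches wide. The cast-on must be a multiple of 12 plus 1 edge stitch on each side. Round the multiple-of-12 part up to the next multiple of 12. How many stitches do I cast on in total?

38 stitches.

23 / 4 = 5.75 sts per inch.
6 × 5.75 = 34.50 sts.
Less 2 edge sts → 32.50 for the repeat.
Next multiple of 12: 36.
Add back 2 edge sts → 38.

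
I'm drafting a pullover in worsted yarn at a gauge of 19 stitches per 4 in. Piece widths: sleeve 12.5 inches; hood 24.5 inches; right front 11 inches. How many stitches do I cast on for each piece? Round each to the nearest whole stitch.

Rate = 19/4 = 4.75 sts per in.
sleeve: 12.5 × 4.75 = 59.38 → 59.
hood: 24.5 × 4.75 = 116.38 → 116.
right front: 11 × 4.75 = 52.25 → 52.

sleeve 59; hood 116; right front 52.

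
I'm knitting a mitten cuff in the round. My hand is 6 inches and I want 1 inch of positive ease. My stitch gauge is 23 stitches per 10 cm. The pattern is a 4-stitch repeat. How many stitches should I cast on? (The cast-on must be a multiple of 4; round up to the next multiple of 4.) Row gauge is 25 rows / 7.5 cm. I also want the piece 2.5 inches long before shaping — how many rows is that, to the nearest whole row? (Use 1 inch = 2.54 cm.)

Finished = 6 + 1 = 7 inches.
7 inches × 2.54 = 17.78 cm.
23/10 = 2.3 sts per cm; 17.78 × 2.3 = 40.89 sts.
Next multiple of 4 → 44.
2.5 inches = 6.35 cm; × 3.333 = 21.17 → 21 rows.

Cast on 44 stitches; work 21 rows.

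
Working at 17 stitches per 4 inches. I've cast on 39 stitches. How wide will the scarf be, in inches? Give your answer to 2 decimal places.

9.18 inches.

17 stitches / 4 inch = 4.25 stitches per inch.
39 / 4.25 = 9.176 inches.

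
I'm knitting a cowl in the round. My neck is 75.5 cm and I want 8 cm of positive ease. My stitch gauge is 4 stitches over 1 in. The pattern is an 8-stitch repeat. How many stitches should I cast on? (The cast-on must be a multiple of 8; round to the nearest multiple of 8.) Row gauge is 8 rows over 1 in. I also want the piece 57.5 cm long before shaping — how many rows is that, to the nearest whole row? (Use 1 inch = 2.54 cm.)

Finished = 75.5 + 8 = 83.5 cm.
83.5 cm × 1/2.54 = 32.87 inches.
4/1 = 4 sts per in; 32.87 × 4 = 131.50 sts.
Nearest multiple of 8 → 128.
57.5 cm = 22.64 inches; × 8 = 181.10 → 181 rows.

Cast on 128 stitches; work 181 rows.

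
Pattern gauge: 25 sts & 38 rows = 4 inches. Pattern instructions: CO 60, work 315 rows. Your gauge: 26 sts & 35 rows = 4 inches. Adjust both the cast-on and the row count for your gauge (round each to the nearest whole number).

Stitches: 60 × 26/25 = 62.40 → 62.
Rows: 315 × 35/38 = 290.13 → 290.

Cast on 62 stitches; work 290 rows.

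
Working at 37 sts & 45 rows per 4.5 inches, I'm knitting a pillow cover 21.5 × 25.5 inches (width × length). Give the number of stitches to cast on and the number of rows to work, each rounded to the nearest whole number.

Cast on 177 stitches and work 255 rows.

Stitch gauge = 37/4.5 = 8.222 sts/in; 21.5 × 8.222 = 176.78 → 177 sts.
Row gauge = 45/4.5 = 10 rows/in; 25.5 × 10 = 255.00 → 255 rows.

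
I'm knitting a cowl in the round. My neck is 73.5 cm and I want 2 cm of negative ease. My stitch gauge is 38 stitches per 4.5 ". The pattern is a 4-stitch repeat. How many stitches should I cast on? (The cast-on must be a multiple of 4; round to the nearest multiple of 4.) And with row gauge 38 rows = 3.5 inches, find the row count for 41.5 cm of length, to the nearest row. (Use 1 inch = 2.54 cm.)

Cast on 236 stitches; work 177 rows.

Finished = 73.5 − 2 = 71.5 cm.
71.5 cm × 1/2.54 = 28.15 inches.
38/4.5 = 8.444 sts per in; 28.15 × 8.444 = 237.71 sts.
Nearest multiple of 4 → 236.
41.5 cm = 16.34 inches; × 10.857 = 177.39 → 177 rows.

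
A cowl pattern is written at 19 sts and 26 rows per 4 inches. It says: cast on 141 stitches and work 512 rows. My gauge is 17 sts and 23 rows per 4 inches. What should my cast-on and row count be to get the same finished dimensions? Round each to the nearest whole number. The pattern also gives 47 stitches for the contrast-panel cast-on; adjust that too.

Cast on 126 stitches; work 453 rows; contrast-panel cast-on 42 stitches.

Stitches: 141 × 17/19 = 126.16 → 126.
Rows: 512 × 23/26 = 452.92 → 453.
contrast-panel cast-on: 47 × 17/19 = 42.05 → 42.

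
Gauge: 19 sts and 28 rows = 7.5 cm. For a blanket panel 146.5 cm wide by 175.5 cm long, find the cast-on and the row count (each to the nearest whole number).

Stitch gauge = 19/7.5 = 2.533 sts/cm; 146.5 × 2.533 = 371.13 → 371 sts.
Row gauge = 28/7.5 = 3.733 rows/cm; 175.5 × 3.733 = 655.20 → 655 rows.

Cast on 371 stitches and work 655 rows.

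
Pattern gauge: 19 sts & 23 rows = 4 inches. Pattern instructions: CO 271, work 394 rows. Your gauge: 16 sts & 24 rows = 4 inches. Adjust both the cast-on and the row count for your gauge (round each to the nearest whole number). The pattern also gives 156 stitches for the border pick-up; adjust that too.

Stitches: 271 × 16/19 = 228.21 → 228.
Rows: 394 × 24/23 = 411.13 → 411.
border pick-up: 156 × 16/19 = 131.37 → 131.

Cast on 228 stitches; work 411 rows; border pick-up 131 stitches.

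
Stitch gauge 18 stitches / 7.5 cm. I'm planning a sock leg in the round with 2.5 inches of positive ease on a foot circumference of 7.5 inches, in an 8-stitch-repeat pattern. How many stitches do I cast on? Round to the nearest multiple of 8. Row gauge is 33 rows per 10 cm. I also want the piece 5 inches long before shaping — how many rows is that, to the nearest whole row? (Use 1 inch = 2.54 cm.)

Finished = 7.5 + 2.5 = 10 inches.
10 inches × 2.54 = 25.40 cm.
18/7.5 = 2.4 sts per cm; 25.40 × 2.4 = 60.96 sts.
Nearest multiple of 8 → 64.
5 inches = 12.70 cm; × 3.3 = 41.91 → 42 rows.

Cast on 64 stitches; work 42 rows.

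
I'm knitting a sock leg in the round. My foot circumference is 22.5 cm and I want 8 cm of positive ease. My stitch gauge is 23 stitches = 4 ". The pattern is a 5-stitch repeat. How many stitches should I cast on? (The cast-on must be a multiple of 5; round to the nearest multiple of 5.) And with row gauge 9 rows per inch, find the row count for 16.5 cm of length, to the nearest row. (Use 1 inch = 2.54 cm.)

Finished = 22.5 + 8 = 30.5 cm.
30.5 cm × 1/2.54 = 12.01 inches.
23/4 = 5.75 sts per in; 12.01 × 5.75 = 69.05 sts.
Nearest multiple of 5 → 70.
16.5 cm = 6.50 inches; × 9 = 58.46 → 58 rows.

Cast on 70 stitches; work 58 rows.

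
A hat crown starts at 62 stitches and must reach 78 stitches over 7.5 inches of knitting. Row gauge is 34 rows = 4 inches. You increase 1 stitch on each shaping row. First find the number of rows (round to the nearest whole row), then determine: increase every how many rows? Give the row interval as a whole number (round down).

Increase every 4th row.

Rows = 7.5 × 8.5 = 63.8 → 64 rows.
Stitches to add: 16 → 16 shaping rows (at 1 st each).
64 / 16 = 4.00 → every 4 rows.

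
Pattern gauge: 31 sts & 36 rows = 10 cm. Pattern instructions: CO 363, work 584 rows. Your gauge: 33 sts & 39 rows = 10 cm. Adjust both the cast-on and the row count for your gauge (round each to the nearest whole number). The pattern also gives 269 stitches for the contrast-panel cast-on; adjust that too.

Cast on 386 stitches; work 633 rows; contrast-panel cast-on 286 stitches.

Stitches: 363 × 33/31 = 386.42 → 386.
Rows: 584 × 39/36 = 632.67 → 633.
contrast-panel cast-on: 269 × 33/31 = 286.35 → 286.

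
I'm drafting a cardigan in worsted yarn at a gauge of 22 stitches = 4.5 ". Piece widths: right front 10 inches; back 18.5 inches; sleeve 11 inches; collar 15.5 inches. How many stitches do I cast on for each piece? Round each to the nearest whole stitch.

right front 49; back 90; sleeve 54; collar 76.

Rate = 22/4.5 = 4.889 sts per in.
right front: 10 × 4.889 = 48.89 → 49.
back: 18.5 × 4.889 = 90.44 → 90.
sleeve: 11 × 4.889 = 53.78 → 54.
collar: 15.5 × 4.889 = 75.78 → 76.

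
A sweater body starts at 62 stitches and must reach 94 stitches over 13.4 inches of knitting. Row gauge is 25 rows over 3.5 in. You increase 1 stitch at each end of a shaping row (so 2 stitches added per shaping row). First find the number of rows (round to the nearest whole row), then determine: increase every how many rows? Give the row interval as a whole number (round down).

Rows = 13.4 × 7.143 = 95.7 → 96 rows.
Stitches to add: 32 → 16 shaping rows (at 2 st each).
96 / 16 = 6.00 → every 6 rows.

Increase every 6th row.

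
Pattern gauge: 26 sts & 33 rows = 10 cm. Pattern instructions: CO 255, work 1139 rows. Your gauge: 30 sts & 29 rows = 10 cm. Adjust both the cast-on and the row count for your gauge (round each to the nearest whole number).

Stitches: 255 × 30/26 = 294.23 → 294.
Rows: 1139 × 29/33 = 1000.94 → 1001.

Cast on 294 stitches; work 1001 rows.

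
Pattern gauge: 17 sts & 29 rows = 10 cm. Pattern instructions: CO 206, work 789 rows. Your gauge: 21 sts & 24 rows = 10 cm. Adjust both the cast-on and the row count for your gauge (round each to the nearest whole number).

Stitches: 206 × 21/17 = 254.47 → 254.
Rows: 789 × 24/29 = 652.97 → 653.

Cast on 254 stitches; work 653 rows.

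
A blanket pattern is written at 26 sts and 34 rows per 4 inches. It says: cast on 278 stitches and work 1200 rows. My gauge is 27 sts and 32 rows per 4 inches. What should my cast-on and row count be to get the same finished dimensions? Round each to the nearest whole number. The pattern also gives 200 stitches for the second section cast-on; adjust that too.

Cast on 289 stitches; work 1129 rows; second section cast-on 208 stitches.

Stitches: 278 × 27/26 = 288.69 → 289.
Rows: 1200 × 32/34 = 1129.41 → 1129.
second section cast-on: 200 × 27/26 = 207.69 → 208.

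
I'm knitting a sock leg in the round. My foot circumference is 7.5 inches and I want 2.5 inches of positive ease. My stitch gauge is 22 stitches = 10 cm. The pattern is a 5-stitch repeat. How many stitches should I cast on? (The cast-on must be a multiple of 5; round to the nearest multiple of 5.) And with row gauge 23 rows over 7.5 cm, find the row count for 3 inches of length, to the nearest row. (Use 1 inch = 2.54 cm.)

Finished = 7.5 + 2.5 = 10 inches.
10 inches × 2.54 = 25.40 cm.
22/10 = 2.2 sts per cm; 25.40 × 2.2 = 55.88 sts.
Nearest multiple of 5 → 55.
3 inches = 7.62 cm; × 3.067 = 23.37 → 23 rows.

Cast on 55 stitches; work 23 rows.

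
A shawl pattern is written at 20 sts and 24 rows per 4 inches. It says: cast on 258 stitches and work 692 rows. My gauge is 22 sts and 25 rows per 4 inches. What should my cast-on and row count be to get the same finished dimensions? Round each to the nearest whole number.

Cast on 284 stitches; work 721 rows.

Stitches: 258 × 22/20 = 283.80 → 284.
Rows: 692 × 25/24 = 720.83 → 721.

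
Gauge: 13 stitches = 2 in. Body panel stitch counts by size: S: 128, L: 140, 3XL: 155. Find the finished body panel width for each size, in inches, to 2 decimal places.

13/2 = 6.5 sts per in.
S: 128 / 6.5 = 19.692 → 19.69 in.
L: 140 / 6.5 = 21.538 → 21.54 in.
3XL: 155 / 6.5 = 23.846 → 23.85 in.

S 19.69 inches; L 21.54 inches; 3XL 23.85 inches.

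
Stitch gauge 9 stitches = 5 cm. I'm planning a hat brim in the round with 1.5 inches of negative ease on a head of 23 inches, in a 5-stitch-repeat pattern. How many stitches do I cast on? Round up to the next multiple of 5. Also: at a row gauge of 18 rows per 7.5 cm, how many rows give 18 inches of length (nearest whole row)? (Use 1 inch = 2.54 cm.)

Cast on 100 stitches; work 110 rows.

Finished = 23 − 1.5 = 21.5 inches.
21.5 inches × 2.54 = 54.61 cm.
9/5 = 1.8 sts per cm; 54.61 × 1.8 = 98.30 sts.
Next multiple of 5 → 100.
18 inches = 45.72 cm; × 2.4 = 109.73 → 110 rows.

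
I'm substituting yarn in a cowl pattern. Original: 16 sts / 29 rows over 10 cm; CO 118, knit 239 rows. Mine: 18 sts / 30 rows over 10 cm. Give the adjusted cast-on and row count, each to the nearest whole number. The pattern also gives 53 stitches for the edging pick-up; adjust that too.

Cast on 133 stitches; work 247 rows; edging pick-up 60 stitches.

Stitches: 118 × 18/16 = 132.75 → 133.
Rows: 239 × 30/29 = 247.24 → 247.
edging pick-up: 53 × 18/16 = 59.62 → 60.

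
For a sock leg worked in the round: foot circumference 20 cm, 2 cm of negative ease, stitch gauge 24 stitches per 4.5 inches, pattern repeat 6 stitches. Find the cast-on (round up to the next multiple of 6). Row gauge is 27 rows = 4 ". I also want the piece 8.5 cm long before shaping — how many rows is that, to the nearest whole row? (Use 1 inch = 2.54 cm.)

Finished = 20 − 2 = 18 cm.
18 cm × 1/2.54 = 7.09 inches.
24/4.5 = 5.333 sts per in; 7.09 × 5.333 = 37.80 sts.
Next multiple of 6 → 42.
8.5 cm = 3.35 inches; × 6.75 = 22.59 → 23 rows.

Cast on 42 stitches; work 23 rows.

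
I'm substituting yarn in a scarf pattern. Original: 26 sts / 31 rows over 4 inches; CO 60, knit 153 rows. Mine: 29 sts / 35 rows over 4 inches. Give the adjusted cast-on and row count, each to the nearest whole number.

Stitches: 60 × 29/26 = 66.92 → 67.
Rows: 153 × 35/31 = 172.74 → 173.

Cast on 67 stitches; work 173 rows.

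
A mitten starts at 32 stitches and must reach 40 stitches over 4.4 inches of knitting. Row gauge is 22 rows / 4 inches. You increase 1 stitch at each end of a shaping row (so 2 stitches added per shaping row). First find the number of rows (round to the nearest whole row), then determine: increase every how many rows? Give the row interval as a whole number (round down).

Increase every 6th row.

Rows = 4.4 × 5.5 = 24.2 → 24 rows.
Stitches to add: 8 → 4 shaping rows (at 2 st each).
24 / 4 = 6.00 → every 6 rows.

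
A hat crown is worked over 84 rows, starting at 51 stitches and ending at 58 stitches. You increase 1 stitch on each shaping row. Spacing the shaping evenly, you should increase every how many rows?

Increase every 12th row.

Stitches to add: |58 − 51| = 7.
Shaping rows needed: 7 / 1 = 7.
84 rows / 7 = every 12 rows.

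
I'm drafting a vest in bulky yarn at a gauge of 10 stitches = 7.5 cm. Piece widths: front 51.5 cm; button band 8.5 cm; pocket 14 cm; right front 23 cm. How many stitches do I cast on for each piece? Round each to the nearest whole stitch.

front 69; button band 11; pocket 19; right front 31.

Rate = 10/7.5 = 1.333 sts per cm.
front: 51.5 × 1.333 = 68.67 → 69.
button band: 8.5 × 1.333 = 11.33 → 11.
pocket: 14 × 1.333 = 18.67 → 19.
right front: 23 × 1.333 = 30.67 → 31.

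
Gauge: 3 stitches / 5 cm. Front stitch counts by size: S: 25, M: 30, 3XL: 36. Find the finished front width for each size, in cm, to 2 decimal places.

3/5 = 0.6 sts per cm.
S: 25 / 0.6 = 41.667 → 41.67 cm.
M: 30 / 0.6 = 50.000 → 50.00 cm.
3XL: 36 / 0.6 = 60.000 → 60.00 cm.

S 41.67 cm; M 50.00 cm; 3XL 60.00 cm.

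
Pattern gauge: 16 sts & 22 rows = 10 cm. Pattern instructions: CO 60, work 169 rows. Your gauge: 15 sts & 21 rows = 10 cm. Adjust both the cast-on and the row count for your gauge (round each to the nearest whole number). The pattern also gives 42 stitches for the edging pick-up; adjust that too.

Cast on 56 stitches; work 161 rows; edging pick-up 39 stitches.

Stitches: 60 × 15/16 = 56.25 → 56.
Rows: 169 × 21/22 = 161.32 → 161.
edging pick-up: 42 × 15/16 = 39.38 → 39.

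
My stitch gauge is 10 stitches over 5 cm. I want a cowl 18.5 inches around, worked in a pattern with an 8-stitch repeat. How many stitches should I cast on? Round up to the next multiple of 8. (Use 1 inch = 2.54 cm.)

18.5 in = 18.5 × 2.54 = 46.99 cm.
10 / 5 = 2 sts/cm.
46.99 × 2 = 93.98 sts.
→ 96.

CO 96 sts.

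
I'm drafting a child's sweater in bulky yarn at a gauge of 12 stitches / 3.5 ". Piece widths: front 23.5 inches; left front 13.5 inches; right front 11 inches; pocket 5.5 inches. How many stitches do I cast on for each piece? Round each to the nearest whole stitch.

Rate = 12/3.5 = 3.429 sts per in.
front: 23.5 × 3.429 = 80.57 → 81.
left front: 13.5 × 3.429 = 46.29 → 46.
right front: 11 × 3.429 = 37.71 → 38.
pocket: 5.5 × 3.429 = 18.86 → 19.

front 81; left front 46; right front 38; pocket 19.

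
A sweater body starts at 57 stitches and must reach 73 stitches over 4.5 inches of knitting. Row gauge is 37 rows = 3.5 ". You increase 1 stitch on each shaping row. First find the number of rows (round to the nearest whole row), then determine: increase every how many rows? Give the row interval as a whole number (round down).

Increase every 3rd row.

Rows = 4.5 × 10.571 = 47.6 → 48 rows.
Stitches to add: 16 → 16 shaping rows (at 1 st each).
48 / 16 = 3.00 → every 3 rows.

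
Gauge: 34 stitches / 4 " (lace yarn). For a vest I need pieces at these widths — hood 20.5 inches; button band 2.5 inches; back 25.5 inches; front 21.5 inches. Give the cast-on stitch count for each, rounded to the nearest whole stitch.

hood 174; button band 21; back 217; front 183.

Rate = 34/4 = 8.5 sts per in.
hood: 20.5 × 8.5 = 174.25 → 174.
button band: 2.5 × 8.5 = 21.25 → 21.
back: 25.5 × 8.5 = 216.75 → 217.
front: 21.5 × 8.5 = 182.75 → 183.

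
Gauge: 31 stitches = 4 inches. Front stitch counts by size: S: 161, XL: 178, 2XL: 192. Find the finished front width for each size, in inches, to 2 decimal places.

31/4 = 7.75 sts per in.
S: 161 / 7.75 = 20.774 → 20.77 in.
XL: 178 / 7.75 = 22.968 → 22.97 in.
2XL: 192 / 7.75 = 24.774 → 24.77 in.

S 20.77 inches; XL 22.97 inches; 2XL 24.77 inches.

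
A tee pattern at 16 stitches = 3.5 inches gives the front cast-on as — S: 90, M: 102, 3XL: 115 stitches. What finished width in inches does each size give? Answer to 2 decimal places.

S 19.69 inches; M 22.31 inches; 3XL 25.16 inches.

16/3.5 = 4.571 sts per in.
S: 90 / 4.571 = 19.688 → 19.69 in.
M: 102 / 4.571 = 22.312 → 22.31 in.
3XL: 115 / 4.571 = 25.156 → 25.16 in.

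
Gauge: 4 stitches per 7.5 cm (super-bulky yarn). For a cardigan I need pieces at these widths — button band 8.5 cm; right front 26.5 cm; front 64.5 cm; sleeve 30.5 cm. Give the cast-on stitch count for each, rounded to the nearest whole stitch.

button band 5; right front 14; front 34; sleeve 16.

Rate = 4/7.5 = 0.533 sts per cm.
button band: 8.5 × 0.533 = 4.53 → 5.
right front: 26.5 × 0.533 = 14.13 → 14.
front: 64.5 × 0.533 = 34.40 → 34.
sleeve: 30.5 × 0.533 = 16.27 → 16.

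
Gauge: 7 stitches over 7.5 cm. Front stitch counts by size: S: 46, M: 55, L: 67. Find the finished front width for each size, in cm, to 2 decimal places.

S 49.29 cm; M 58.93 cm; L 71.79 cm.

7/7.5 = 0.933 sts per cm.
S: 46 / 0.933 = 49.286 → 49.29 cm.
M: 55 / 0.933 = 58.929 → 58.93 cm.
L: 67 / 0.933 = 71.786 → 71.79 cm.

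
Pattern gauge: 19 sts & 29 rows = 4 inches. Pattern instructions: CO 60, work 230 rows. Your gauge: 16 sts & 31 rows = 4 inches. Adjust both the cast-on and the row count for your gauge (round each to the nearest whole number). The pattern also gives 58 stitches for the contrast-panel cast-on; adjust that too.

Cast on 51 stitches; work 246 rows; contrast-panel cast-on 49 stitches.

Stitches: 60 × 16/19 = 50.53 → 51.
Rows: 230 × 31/29 = 245.86 → 246.
contrast-panel cast-on: 58 × 16/19 = 48.84 → 49.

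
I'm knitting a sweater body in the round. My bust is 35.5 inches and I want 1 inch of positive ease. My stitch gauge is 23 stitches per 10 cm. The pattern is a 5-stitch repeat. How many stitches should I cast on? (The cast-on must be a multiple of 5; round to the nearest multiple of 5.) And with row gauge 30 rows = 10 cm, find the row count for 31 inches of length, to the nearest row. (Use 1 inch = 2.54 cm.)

Cast on 215 stitches; work 236 rows.

Finished = 35.5 + 1 = 36.5 inches.
36.5 inches × 2.54 = 92.71 cm.
23/10 = 2.3 sts per cm; 92.71 × 2.3 = 213.23 sts.
Nearest multiple of 5 → 215.
31 inches = 78.74 cm; × 3 = 236.22 → 236 rows.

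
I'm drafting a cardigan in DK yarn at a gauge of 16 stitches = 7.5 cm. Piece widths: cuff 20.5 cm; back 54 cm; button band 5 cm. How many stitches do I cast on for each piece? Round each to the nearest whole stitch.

cuff 44; back 115; button band 11.

Rate = 16/7.5 = 2.133 sts per cm.
cuff: 20.5 × 2.133 = 43.73 → 44.
back: 54 × 2.133 = 115.20 → 115.
button band: 5 × 2.133 = 10.67 → 11.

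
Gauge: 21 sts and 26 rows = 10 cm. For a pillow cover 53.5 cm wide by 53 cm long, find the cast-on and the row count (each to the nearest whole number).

Cast on 112 stitches and work 138 rows.

Stitch gauge = 21/10 = 2.1 sts/cm; 53.5 × 2.1 = 112.35 → 112 sts.
Row gauge = 26/10 = 2.6 rows/cm; 53 × 2.6 = 137.80 → 138 rows.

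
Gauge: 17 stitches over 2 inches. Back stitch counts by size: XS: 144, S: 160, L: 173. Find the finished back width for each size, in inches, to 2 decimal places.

17/2 = 8.5 sts per in.
XS: 144 / 8.5 = 16.941 → 16.94 in.
S: 160 / 8.5 = 18.824 → 18.82 in.
L: 173 / 8.5 = 20.353 → 20.35 in.

XS 16.94 inches; S 18.82 inches; L 20.35 inches.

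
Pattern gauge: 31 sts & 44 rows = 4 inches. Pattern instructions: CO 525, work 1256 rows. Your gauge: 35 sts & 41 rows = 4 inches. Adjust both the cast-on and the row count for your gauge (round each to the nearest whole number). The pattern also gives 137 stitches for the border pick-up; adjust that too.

Cast on 593 stitches; work 1170 rows; border pick-up 155 stitches.

Stitches: 525 × 35/31 = 592.74 → 593.
Rows: 1256 × 41/44 = 1170.36 → 1170.
border pick-up: 137 × 35/31 = 154.68 → 155.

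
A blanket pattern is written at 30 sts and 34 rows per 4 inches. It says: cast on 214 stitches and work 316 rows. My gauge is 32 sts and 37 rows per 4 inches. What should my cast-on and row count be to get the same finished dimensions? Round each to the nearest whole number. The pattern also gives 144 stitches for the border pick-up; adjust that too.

Stitches: 214 × 32/30 = 228.27 → 228.
Rows: 316 × 37/34 = 343.88 → 344.
border pick-up: 144 × 32/30 = 153.60 → 154.

Cast on 228 stitches; work 344 rows; border pick-up 154 stitches.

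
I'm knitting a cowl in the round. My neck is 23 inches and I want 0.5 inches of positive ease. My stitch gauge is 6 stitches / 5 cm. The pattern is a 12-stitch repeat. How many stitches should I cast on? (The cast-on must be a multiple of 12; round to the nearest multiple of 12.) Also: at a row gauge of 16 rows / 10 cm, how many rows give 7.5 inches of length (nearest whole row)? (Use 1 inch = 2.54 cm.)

Finished = 23 + 0.5 = 23.5 inches.
23.5 inches × 2.54 = 59.69 cm.
6/5 = 1.2 sts per cm; 59.69 × 1.2 = 71.63 sts.
Nearest multiple of 12 → 72.
7.5 inches = 19.05 cm; × 1.6 = 30.48 → 30 rows.

Cast on 72 stitches; work 30 rows.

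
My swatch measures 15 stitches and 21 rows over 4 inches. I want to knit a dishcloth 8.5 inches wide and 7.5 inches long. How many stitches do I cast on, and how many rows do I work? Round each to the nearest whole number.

Cast on 32 stitches and work 39 rows.

Stitch gauge = 15/4 = 3.75 sts/in; 8.5 × 3.75 = 31.88 → 32 sts.
Row gauge = 21/4 = 5.25 rows/in; 7.5 × 5.25 = 39.38 → 39 rows.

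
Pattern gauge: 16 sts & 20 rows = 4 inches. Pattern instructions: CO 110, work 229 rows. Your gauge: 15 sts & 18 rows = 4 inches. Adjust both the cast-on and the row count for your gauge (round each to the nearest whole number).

Stitches: 110 × 15/16 = 103.12 → 103.
Rows: 229 × 18/20 = 206.10 → 206.

Cast on 103 stitches; work 206 rows.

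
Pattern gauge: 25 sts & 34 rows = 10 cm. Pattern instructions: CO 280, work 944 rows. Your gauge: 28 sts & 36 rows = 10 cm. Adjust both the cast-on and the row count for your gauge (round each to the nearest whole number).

Cast on 314 stitches; work 1000 rows.

Stitches: 280 × 28/25 = 313.60 → 314.
Rows: 944 × 36/34 = 999.53 → 1000.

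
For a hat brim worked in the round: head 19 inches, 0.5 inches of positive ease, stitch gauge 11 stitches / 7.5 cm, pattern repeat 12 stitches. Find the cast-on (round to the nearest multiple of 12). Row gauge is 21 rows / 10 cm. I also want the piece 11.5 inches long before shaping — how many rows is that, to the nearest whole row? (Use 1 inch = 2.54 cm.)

Cast on 72 stitches; work 61 rows.

Finished = 19 + 0.5 = 19.5 inches.
19.5 inches × 2.54 = 49.53 cm.
11/7.5 = 1.467 sts per cm; 49.53 × 1.467 = 72.64 sts.
Nearest multiple of 12 → 72.
11.5 inches = 29.21 cm; × 2.1 = 61.34 → 61 rows.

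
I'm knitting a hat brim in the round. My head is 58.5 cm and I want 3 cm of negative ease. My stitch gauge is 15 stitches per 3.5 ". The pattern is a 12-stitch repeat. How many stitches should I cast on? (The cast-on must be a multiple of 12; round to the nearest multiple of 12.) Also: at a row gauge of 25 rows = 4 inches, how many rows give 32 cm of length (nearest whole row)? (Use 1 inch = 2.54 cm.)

Cast on 96 stitches; work 79 rows.

Finished = 58.5 − 3 = 55.5 cm.
55.5 cm × 1/2.54 = 21.85 inches.
15/3.5 = 4.286 sts per in; 21.85 × 4.286 = 93.64 sts.
Nearest multiple of 12 → 96.
32 cm = 12.60 inches; × 6.25 = 78.74 → 79 rows.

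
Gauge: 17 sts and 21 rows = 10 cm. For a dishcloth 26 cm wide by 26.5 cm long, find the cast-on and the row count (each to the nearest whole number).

Stitch gauge = 17/10 = 1.7 sts/cm; 26 × 1.7 = 44.20 → 44 sts.
Row gauge = 21/10 = 2.1 rows/cm; 26.5 × 2.1 = 55.65 → 56 rows.

Cast on 44 stitches and work 56 rows.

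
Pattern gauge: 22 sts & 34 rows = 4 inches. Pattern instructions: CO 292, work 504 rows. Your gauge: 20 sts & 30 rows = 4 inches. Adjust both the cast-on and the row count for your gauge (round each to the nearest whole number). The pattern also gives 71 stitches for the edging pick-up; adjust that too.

Cast on 265 stitches; work 445 rows; edging pick-up 65 stitches.

Stitches: 292 × 20/22 = 265.45 → 265.
Rows: 504 × 30/34 = 444.71 → 445.
edging pick-up: 71 × 20/22 = 64.55 → 65.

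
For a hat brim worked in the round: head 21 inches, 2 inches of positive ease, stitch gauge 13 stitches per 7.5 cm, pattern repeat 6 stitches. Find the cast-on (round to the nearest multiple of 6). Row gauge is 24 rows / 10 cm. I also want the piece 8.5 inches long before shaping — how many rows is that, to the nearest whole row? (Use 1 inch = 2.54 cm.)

Cast on 102 stitches; work 52 rows.

Finished = 21 + 2 = 23 inches.
23 inches × 2.54 = 58.42 cm.
13/7.5 = 1.733 sts per cm; 58.42 × 1.733 = 101.26 sts.
Nearest multiple of 6 → 102.
8.5 inches = 21.59 cm; × 2.4 = 51.82 → 52 rows.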